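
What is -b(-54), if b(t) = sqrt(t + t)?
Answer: -6*I*sqrt(3) ≈ -10.392*I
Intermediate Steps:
b(t) = sqrt(2)*sqrt(t) (b(t) = sqrt(2*t) = sqrt(2)*sqrt(t))
-b(-54) = -sqrt(2)*sqrt(-54) = -sqrt(2)*3*I*sqrt(6) = -6*I*sqrt(3)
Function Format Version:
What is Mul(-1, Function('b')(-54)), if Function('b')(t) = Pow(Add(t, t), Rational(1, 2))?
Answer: Mul(-6, I, Pow(3, Rational(1, 2))) ≈ Mul(-10.392, I)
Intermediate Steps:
Function('b')(t) = Mul(Pow(2, Rational(1, 2)), Pow(t, Rational(1, 2))) (Function('b')(t) = Pow(Mul(2, t), Rational(1, 2)) = Mul(Pow(2, Rational(1, 2)), Pow(t, Rational(1, 2))))
Mul(-1, Function('b')(-54)) = Mul(-1, Mul(Pow(2, Rational(1, 2)), Pow(-54, Rational(1, 2)))) = Mul(-1, Mul(Pow(2, Rational(1, 2)), Mul(3, I, Pow(6, Rational(1, 2))))) = Mul(-1, Mul(6, I, Pow(3, Rational(1, 2)))) = Mul(-6, I, Pow(3, Rational(1, 2)))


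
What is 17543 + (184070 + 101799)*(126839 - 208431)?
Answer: -23324605905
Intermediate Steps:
17543 + (184070 + 101799)*(126839 - 208431) = 17543 + 285869*(-81592) = 17543 - 23324623448 = -23324605905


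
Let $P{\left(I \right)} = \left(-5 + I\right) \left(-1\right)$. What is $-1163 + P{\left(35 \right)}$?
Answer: $-1193$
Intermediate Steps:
$P{\left(I \right)} = 5 - I$
$-1163 + P{\left(35 \right)} = -1163 + \left(5 - 35\right) = -1163 - 30 = -1193$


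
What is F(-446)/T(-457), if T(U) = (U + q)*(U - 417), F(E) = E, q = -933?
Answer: -223/607430 ≈ -0.00036712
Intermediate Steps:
T(U) = (-933 + U)*(-417 + U) (T(U) = (U - 933)*(U - 417) = (-933 + U)*(-417 + U))
F(-446)/T(-457) = -446/(389061 + (-457)² - 1350*(-457)) = -446/(389061 + 208849 + 616950) = -446/1214860 = -446*1/1214860 = -223/607430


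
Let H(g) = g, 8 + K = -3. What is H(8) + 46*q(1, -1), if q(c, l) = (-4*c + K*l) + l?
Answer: 284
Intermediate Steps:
K = -11 (K = -8 - 3 = -11)
q(c, l) = -10*l - 4*c (q(c, l) = (-4*c - 11*l) + l = (-11*l - 4*c) + l = -10*l - 4*c)
H(8) + 46*q(1, -1) = 8 + 46*(-10*(-1) - 4*1) = 8 + 46*(10 - 4) = 8 + 46*6 = 8 + 276 = 284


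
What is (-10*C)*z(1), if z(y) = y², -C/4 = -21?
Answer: -840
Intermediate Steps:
C = 84 (C = -4*(-21) = 84)
(-10*C)*z(1) = -10*84*1² = -840*1 = -840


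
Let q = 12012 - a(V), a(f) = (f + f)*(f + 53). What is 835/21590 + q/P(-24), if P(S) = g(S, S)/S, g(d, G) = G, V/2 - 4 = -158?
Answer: -626403457/4318 ≈ -1.4507e+5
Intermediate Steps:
V = -308 (V = 8 + 2*(-158) = 8 - 316 = -308)
a(f) = 2*f*(53 + f) (a(f) = (2*f)*(53 + f) = 2*f*(53 + f))
q = -145068 (q = 12012 - 2*(-308)*(53 - 308) = 12012 - 2*(-308)*(-255) = 12012 - 1*157080 = 12012 - 157080 = -145068)
P(S) = 1 (P(S) = S/S = 1)
835/21590 + q/P(-24) = 835/21590 - 145068/1 = 835*(1/21590) - 145068*1 = 167/4318 - 145068 = -626403457/4318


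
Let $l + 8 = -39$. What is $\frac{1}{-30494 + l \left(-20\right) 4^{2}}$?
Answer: $- \frac{1}{15454} \approx -6.4708 \cdot 10^{-5}$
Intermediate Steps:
$l = -47$ ($l = -8 - 39 = -47$)
$\frac{1}{-30494 + l \left(-20\right) 4^{2}} = \frac{1}{-30494 + \left(-47\right) \left(-20\right) 4^{2}} = \frac{1}{-30494 + 940 \cdot 16} = \frac{1}{-30494 + 15040} = \frac{1}{-15454} = - \frac{1}{15454}$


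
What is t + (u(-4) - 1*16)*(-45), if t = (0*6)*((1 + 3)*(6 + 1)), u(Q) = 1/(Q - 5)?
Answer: 725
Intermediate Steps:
u(Q) = 1/(-5 + Q)
t = 0 (t = 0*(4*7) = 0*28 = 0)
t + (u(-4) - 1*16)*(-45) = 0 + (1/(-5 - 4) - 1*16)*(-45) = 0 + (1/(-9) - 16)*(-45) = 0 + (-⅑ - 16)*(-45) = 0 - 145/9*(-45) = 0 + 725 = 725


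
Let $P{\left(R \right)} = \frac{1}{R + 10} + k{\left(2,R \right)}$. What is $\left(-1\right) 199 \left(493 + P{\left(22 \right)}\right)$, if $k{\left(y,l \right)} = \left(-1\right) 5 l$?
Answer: $- \frac{2439143}{32} \approx -76223.0$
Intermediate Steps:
$k{\left(y,l \right)} = - 5 l$
$P{\left(R \right)} = \frac{1}{10 + R} - 5 R$ ($P{\left(R \right)} = \frac{1}{R + 10} - 5 R = \frac{1}{10 + R} - 5 R$)
$\left(-1\right) 199 \left(493 + P{\left(22 \right)}\right) = \left(-1\right) 199 \left(493 + \frac{1 - 1100 - 5 \cdot 22^{2}}{10 + 22}\right) = - 199 \left(493 + \frac{1 - 1100 - 2420}{32}\right) = - 199 \left(493 + \frac{1}{32} \left(-3519\right)\right) = - 199 \left(493 - \frac{3519}{32}\right) = \left(-199\right) \frac{12257}{32} = - \frac{2439143}{32}$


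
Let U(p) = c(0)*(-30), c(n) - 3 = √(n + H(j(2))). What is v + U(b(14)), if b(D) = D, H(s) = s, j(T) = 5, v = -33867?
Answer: -33957 - 30*√5 ≈ -34024.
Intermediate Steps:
c(n) = 3 + √(5 + n) (c(n) = 3 + √(n + 5) = 3 + √(5 + n))
U(p) = -90 - 30*√5 (U(p) = (3 + √(5 + 0))*(-30) = (3 + √5)*(-30) = -90 - 30*√5)
v + U(b(14)) = -33867 + (-90 - 30*√5) = -33957 - 30*√5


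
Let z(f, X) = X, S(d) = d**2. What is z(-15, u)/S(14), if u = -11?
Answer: -11/196 ≈ -0.056122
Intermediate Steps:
z(-15, u)/S(14) = -11/(14**2) = -11/196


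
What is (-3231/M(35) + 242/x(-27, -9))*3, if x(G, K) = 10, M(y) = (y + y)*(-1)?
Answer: 2955/14 ≈ 211.07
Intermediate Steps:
M(y) = -2*y (M(y) = (2*y)*(-1) = -2*y)
(-3231/M(35) + 242/x(-27, -9))*3 = (-3231/((-2*35)) + 242/10)*3 = (-3231/(-70) + 242*(⅒))*3 = (-3231*(-1/70) + 121/5)*3 = (3231/70 + 121/5)*3 = (985/14)*3 = 2955/14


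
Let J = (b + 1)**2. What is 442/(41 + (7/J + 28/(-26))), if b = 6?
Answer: 20111/1823 ≈ 11.032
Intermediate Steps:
J = 49 (J = (6 + 1)**2 = 7**2 = 49)
442/(41 + (7/J + 28/(-26))) = 442/(41 + (7/49 + 28/(-26))) = 442/(41 + (7*(1/49) + 28*(-1/26))) = 442/(41 + (1/7 - 14/13)) = 442/(41 - 85/91) = 442/(3646/91) = (91/3646)*442 = 20111/1823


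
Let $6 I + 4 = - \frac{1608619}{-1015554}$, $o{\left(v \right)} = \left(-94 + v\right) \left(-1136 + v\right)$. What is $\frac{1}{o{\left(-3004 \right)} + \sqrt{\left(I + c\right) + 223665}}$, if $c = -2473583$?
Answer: $\frac{78151267493280}{1002346288223392962629} - \frac{6 i \sqrt{2320453180160367511}}{1002346288223392962629} \approx 7.7968 \cdot 10^{-8} - 9.1184 \cdot 10^{-12} i$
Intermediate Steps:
$o{\left(v \right)} = \left(-1136 + v\right) \left(-94 + v\right)$
$I = - \frac{2453597}{6093324}$ ($I = - \frac{2}{3} + \frac{\left(-1608619\right) \frac{1}{-1015554}}{6} = - \frac{2}{3} + \frac{\left(-1608619\right) \left(- \frac{1}{1015554}\right)}{6} = - \frac{2}{3} + \frac{1}{6} \cdot \frac{1608619}{1015554} = - \frac{2}{3} + \frac{1608619}{6093324} = - \frac{2453597}{6093324} \approx -0.40267$)
$\frac{1}{o{\left(-3004 \right)} + \sqrt{\left(I + c\right) + 223665}} = \frac{1}{\left(106784 + \left(-3004\right)^{2} - -3694920\right) + \sqrt{\left(- \frac{2453597}{6093324} - 2473583\right) + 223665}} = \frac{1}{\left(106784 + 9024016 + 3694920\right) + \sqrt{- \frac{15072345113489}{6093324} + 223665}} = \frac{1}{12825720 + \sqrt{- \frac{13709481801029}{6093324}}} = \frac{1}{12825720 + \frac{i \sqrt{2320453180160367511}}{1015554}}$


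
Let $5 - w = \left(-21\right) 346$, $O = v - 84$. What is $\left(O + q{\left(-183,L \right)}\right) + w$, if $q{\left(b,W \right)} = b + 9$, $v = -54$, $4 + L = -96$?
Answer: $6959$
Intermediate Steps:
$L = -100$ ($L = -4 - 96 = -100$)
$q{\left(b,W \right)} = 9 + b$
$O = -138$ ($O = -54 - 84 = -138$)
$w = 7271$ ($w = 5 - \left(-21\right) 346 = 5 - -7266 = 5 + 7266 = 7271$)
$\left(O + q{\left(-183,L \right)}\right) + w = \left(-138 + \left(9 - 183\right)\right) + 7271 = \left(-138 - 174\right) + 7271 = -312 + 7271 = 6959$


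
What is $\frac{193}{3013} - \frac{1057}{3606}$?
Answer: $- \frac{2488783}{10864878} \approx -0.22907$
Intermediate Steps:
$\frac{193}{3013} - \frac{1057}{3606} = - \frac{2488783}{10864878}$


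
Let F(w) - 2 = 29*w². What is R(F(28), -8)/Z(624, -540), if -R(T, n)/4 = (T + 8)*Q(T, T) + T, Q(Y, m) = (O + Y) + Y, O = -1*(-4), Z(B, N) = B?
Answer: -517255409/78 ≈ -6.6315e+6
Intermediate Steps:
O = 4
Q(Y, m) = 4 + 2*Y (Q(Y, m) = (4 + Y) + Y = 4 + 2*Y)
F(w) = 2 + 29*w²
R(T, n) = -4*T - 4*(4 + 2*T)*(8 + T) (R(T, n) = -4*((T + 8)*(4 + 2*T) + T) = -4*((8 + T)*(4 + 2*T) + T) = -4*((4 + 2*T)*(8 + T) + T) = -4*(T + (4 + 2*T)*(8 + T)) = -4*T - 4*(4 + 2*T)*(8 + T))
R(F(28), -8)/Z(624, -540) = (-128 - 84*(2 + 29*28²) - 8*(2 + 29*28²)²)/624 = (-128 - 84*(2 + 29*784) - 8*(2 + 29*784)²)*(1/624) = (-128 - 84*(2 + 22736) - 8*(2 + 22736)²)*(1/624) = (-128 - 84*22738 - 8*22738²)*(1/624) = (-128 - 1909992 - 8*517016644)*(1/624) = (-128 - 1909992 - 4136133152)*(1/624) = -4138043272*1/624 = -517255409/78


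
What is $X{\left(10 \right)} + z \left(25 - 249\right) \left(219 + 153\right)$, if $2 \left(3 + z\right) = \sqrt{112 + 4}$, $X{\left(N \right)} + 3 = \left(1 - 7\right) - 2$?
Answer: $249973 - 83328 \sqrt{29} \approx -1.9876 \cdot 10^{5}$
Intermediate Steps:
$X{\left(N \right)} = -11$ ($X{\left(N \right)} = -3 + \left(\left(1 - 7\right) - 2\right) = -3 - 8 = -11$)
$z = -3 + \sqrt{29}$ ($z = -3 + \frac{\sqrt{112 + 4}}{2} = -3 + \frac{\sqrt{116}}{2} = -3 + \frac{2 \sqrt{29}}{2} = -3 + \sqrt{29} \approx 2.3852$)
$X{\left(10 \right)} + z \left(25 - 249\right) \left(219 + 153\right) = -11 + \left(-3 + \sqrt{29}\right) \left(25 - 249\right) \left(219 + 153\right) = -11 + \left(-3 + \sqrt{29}\right) \left(\left(-224\right) 372\right) = -11 + \left(-3 + \sqrt{29}\right) \left(-83328\right) = -11 + \left(249984 - 83328 \sqrt{29}\right) = 249973 - 83328 \sqrt{29}$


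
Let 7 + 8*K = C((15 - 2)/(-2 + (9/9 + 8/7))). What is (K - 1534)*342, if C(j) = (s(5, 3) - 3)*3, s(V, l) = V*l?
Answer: -2093553/4 ≈ -5.2339e+5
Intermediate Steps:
C(j) = 36 (C(j) = (5*3 - 3)*3 = (15 - 3)*3 = 12*3 = 36)
K = 29/8 (K = -7/8 + (⅛)*36 = -7/8 + 9/2 = 29/8 ≈ 3.6250)
(K - 1534)*342 = (29/8 - 1534)*342 = -12243/8*342 = -2093553/4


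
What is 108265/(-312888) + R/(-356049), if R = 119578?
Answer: -25320722083/37134486504 ≈ -0.68187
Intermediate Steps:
108265/(-312888) + R/(-356049) = 108265/(-312888) + 119578/(-356049) = 108265*(-1/312888) + 119578*(-1/356049) = -108265/312888 - 119578/356049 = -25320722083/37134486504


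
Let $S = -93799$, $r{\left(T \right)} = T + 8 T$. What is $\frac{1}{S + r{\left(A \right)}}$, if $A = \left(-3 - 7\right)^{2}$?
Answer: $- \frac{1}{92899} \approx -1.0764 \cdot 10^{-5}$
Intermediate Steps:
$A = 100$ ($A = \left(-10\right)^{2} = 100$)
$r{\left(T \right)} = 9 T$
$\frac{1}{S + r{\left(A \right)}} = \frac{1}{-93799 + 9 \cdot 100} = \frac{1}{-93799 + 900} = \frac{1}{-92899} = - \frac{1}{92899}$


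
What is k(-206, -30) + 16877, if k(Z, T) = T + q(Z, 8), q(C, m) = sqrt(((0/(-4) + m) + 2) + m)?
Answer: 16847 + 3*sqrt(2) ≈ 16851.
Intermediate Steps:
q(C, m) = sqrt(2 + 2*m) (q(C, m) = sqrt(((0*(-1/4) + m) + 2) + m) = sqrt(((0 + m) + 2) + m) = sqrt((m + 2) + m) = sqrt((2 + m) + m) = sqrt(2 + 2*m))
k(Z, T) = T + 3*sqrt(2) (k(Z, T) = T + sqrt(2 + 2*8) = T + sqrt(2 + 16) = T + sqrt(18) = T + 3*sqrt(2))
k(-206, -30) + 16877 = (-30 + 3*sqrt(2)) + 16877 = 16847 + 3*sqrt(2)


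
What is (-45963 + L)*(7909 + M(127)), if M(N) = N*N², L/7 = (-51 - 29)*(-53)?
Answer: -33482602636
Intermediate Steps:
L = 29680 (L = 7*((-51 - 29)*(-53)) = 7*(-80*(-53)) = 7*4240 = 29680)
M(N) = N³
(-45963 + L)*(7909 + M(127)) = (-45963 + 29680)*(7909 + 127³) = -16283*(7909 + 2048383) = -16283*2056292 = -33482602636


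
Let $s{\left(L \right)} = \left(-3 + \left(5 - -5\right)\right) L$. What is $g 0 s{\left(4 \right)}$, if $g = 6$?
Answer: $0$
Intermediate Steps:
$s{\left(L \right)} = 7 L$ ($s{\left(L \right)} = \left(-3 + \left(5 + 5\right)\right) L = \left(-3 + 10\right) L = 7 L$)
$g 0 s{\left(4 \right)} = 6 \cdot 0 \cdot 7 \cdot 4 = 0 \cdot 28 = 0$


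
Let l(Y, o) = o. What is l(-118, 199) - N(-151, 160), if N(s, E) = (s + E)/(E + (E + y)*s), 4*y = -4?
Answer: 4745960/23849 ≈ 199.00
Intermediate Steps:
y = -1 (y = (¼)*(-4) = -1)
N(s, E) = (E + s)/(E + s*(-1 + E)) (N(s, E) = (s + E)/(E + (E - 1)*s) = (E + s)/(E + (-1 + E)*s) = (E + s)/(E + s*(-1 + E)))
l(-118, 199) - N(-151, 160) = 199 - (160 - 151)/(160 - 1*(-151) + 160*(-151)) = 199 - 9/(160 + 151 - 24160) = 199 - 9/(-23849) = 199 - (-1)*9/23849 = 199 - 1*(-9/23849) = 199 + 9/23849 = 4745960/23849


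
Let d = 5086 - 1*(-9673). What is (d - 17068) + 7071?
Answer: 4762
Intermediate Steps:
d = 14759 (d = 5086 + 9673 = 14759)
(d - 17068) + 7071 = (14759 - 17068) + 7071 = -2309 + 7071 = 4762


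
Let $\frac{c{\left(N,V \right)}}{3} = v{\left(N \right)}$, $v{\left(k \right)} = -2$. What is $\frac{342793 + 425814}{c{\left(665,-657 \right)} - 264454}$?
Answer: $- \frac{109801}{37780} \approx -2.9063$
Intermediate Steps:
$c{\left(N,V \right)} = -6$ ($c{\left(N,V \right)} = 3 \left(-2\right) = -6$)
$\frac{342793 + 425814}{c{\left(665,-657 \right)} - 264454} = \frac{342793 + 425814}{-6 - 264454} = \frac{768607}{-264460} = 768607 \left(- \frac{1}{264460}\right) = - \frac{109801}{37780}$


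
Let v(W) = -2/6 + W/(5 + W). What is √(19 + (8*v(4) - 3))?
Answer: 2*√38/3 ≈ 4.1096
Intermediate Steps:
v(W) = -⅓ + W/(5 + W) (v(W) = -2*⅙ + W/(5 + W) = -⅓ + W/(5 + W))
√(19 + (8*v(4) - 3)) = √(19 + (8*((-5 + 2*4)/(3*(5 + 4))) - 3)) = √(19 + (8*((⅓)*(-5 + 8)/9) - 3)) = √(19 + (8*((⅓)*(⅑)*3) - 3)) = √(19 + (8*(⅑) - 3)) = √(19 + (8/9 - 3)) = √(19 - 19/9) = √(152/9) = 2*√38/3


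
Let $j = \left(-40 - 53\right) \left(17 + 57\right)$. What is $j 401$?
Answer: $-2759682$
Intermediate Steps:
$j = -6882$ ($j = \left(-93\right) 74 = -6882$)
$j 401 = \left(-6882\right) 401 = -2759682$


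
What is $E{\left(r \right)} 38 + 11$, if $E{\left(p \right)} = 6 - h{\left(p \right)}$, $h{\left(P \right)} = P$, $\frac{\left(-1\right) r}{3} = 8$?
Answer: $1151$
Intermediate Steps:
$r = -24$ ($r = \left(-3\right) 8 = -24$)
$E{\left(p \right)} = 6 - p$
$E{\left(r \right)} 38 + 11 = \left(6 - -24\right) 38 + 11 = \left(6 + 24\right) 38 + 11 = 30 \cdot 38 + 11 = 1140 + 11 = 1151$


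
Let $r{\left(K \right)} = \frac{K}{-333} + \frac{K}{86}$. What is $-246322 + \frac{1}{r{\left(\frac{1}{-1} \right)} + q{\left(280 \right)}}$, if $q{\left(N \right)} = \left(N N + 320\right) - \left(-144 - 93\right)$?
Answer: $- \frac{556975995288080}{2261170319} \approx -2.4632 \cdot 10^{5}$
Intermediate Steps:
$r{\left(K \right)} = \frac{247 K}{28638}$ ($r{\left(K \right)} = K \left(- \frac{1}{333}\right) + K \frac{1}{86} = - \frac{K}{333} + \frac{K}{86} = \frac{247 K}{28638}$)
$q{\left(N \right)} = 557 + N^{2}$ ($q{\left(N \right)} = \left(N^{2} + 320\right) - \left(-144 - 93\right) = \left(320 + N^{2}\right) - -237 = \left(320 + N^{2}\right) + 237 = 557 + N^{2}$)
$-246322 + \frac{1}{r{\left(\frac{1}{-1} \right)} + q{\left(280 \right)}} = -246322 + \frac{1}{\frac{247}{28638 \left(-1\right)} + \left(557 + 280^{2}\right)} = -246322 + \frac{1}{\frac{247}{28638} \left(-1\right) + \left(557 + 78400\right)} = -246322 + \frac{1}{- \frac{247}{28638} + 78957} = -246322 + \frac{1}{\frac{2261170319}{28638}} = -246322 + \frac{28638}{2261170319} = - \frac{556975995288080}{2261170319}$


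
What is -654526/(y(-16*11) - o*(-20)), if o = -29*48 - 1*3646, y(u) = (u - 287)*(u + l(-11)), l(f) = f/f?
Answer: 654526/19735 ≈ 33.166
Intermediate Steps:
l(f) = 1
y(u) = (1 + u)*(-287 + u) (y(u) = (u - 287)*(u + 1) = (-287 + u)*(1 + u) = (1 + u)*(-287 + u))
o = -5038 (o = -1392 - 3646 = -5038)
-654526/(y(-16*11) - o*(-20)) = -654526/((-287 + (-16*11)**2 - (-4576)*11) - (-5038)*(-20)) = -654526/((-287 + (-176)**2 - 286*(-176)) - 1*100760) = -654526/((-287 + 30976 + 50336) - 100760) = -654526/(81025 - 100760) = -654526/(-19735) = -654526*(-1/19735) = 654526/19735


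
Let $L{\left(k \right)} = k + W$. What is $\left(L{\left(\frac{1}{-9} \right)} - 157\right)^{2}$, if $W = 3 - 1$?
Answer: $\frac{1948816}{81} \approx 24059.0$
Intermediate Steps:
$W = 2$ ($W = 3 - 1 = 2$)
$L{\left(k \right)} = 2 + k$ ($L{\left(k \right)} = k + 2 = 2 + k$)
$\left(L{\left(\frac{1}{-9} \right)} - 157\right)^{2} = \left(\left(2 + \frac{1}{-9}\right) - 157\right)^{2} = \left(\left(2 - \frac{1}{9}\right) - 157\right)^{2} = \left(\frac{17}{9} - 157\right)^{2} = \left(- \frac{1396}{9}\right)^{2} = \frac{1948816}{81}$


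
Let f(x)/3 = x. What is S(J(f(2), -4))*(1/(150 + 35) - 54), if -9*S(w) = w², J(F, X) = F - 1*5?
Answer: 9989/1665 ≈ 5.9994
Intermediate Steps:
f(x) = 3*x
J(F, X) = -5 + F (J(F, X) = F - 5 = -5 + F)
S(w) = -w²/9
S(J(f(2), -4))*(1/(150 + 35) - 54) = (-(-5 + 3*2)²/9)*(1/(150 + 35) - 54) = (-(-5 + 6)²/9)*(1/185 - 54) = (-⅑*1²)*(1/185 - 54) = -⅑*1*(-9989/185) = -⅑*(-9989/185) = 9989/1665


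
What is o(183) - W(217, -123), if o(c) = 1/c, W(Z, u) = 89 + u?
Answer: 6223/183 ≈ 34.005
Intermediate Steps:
o(183) - W(217, -123) = 1/183 - (89 - 123) = 1/183 - 1*(-34) = 1/183 + 34 = 6223/183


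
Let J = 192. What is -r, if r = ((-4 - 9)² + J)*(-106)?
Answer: 38266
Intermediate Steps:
r = -38266 (r = ((-4 - 9)² + 192)*(-106) = ((-13)² + 192)*(-106) = (169 + 192)*(-106) = 361*(-106) = -38266)
-r = -1*(-38266) = 38266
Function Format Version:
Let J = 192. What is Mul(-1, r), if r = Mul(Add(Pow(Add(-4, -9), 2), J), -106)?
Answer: 38266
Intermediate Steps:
r = -38266 (r = Mul(Add(Pow(Add(-4, -9), 2), 192), -106) = Mul(Add(Pow(-13, 2), 192), -106) = Mul(Add(169, 192), -106) = Mul(361, -106) = -38266)
Mul(-1, r) = Mul(-1, -38266) = 38266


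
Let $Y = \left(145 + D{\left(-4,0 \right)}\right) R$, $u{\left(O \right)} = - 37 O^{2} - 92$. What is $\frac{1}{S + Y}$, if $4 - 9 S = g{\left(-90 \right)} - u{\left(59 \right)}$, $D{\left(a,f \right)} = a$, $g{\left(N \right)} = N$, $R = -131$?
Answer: $- \frac{9}{295034} \approx -3.0505 \cdot 10^{-5}$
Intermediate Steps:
$u{\left(O \right)} = -92 - 37 O^{2}$
$S = - \frac{128795}{9}$ ($S = \frac{4}{9} - \frac{-90 - \left(-92 - 37 \cdot 59^{2}\right)}{9} = \frac{4}{9} - \frac{-90 - \left(-92 - 128797\right)}{9} = \frac{4}{9} - \frac{-90 - -128889}{9} = \frac{4}{9} - \frac{-90 + 128889}{9} = \frac{4}{9} - 14311 = - \frac{128795}{9} \approx -14311.0$)
$Y = -18471$ ($Y = \left(145 - 4\right) \left(-131\right) = 141 \left(-131\right) = -18471$)
$\frac{1}{S + Y} = \frac{1}{- \frac{128795}{9} - 18471} = \frac{1}{- \frac{295034}{9}} = - \frac{9}{295034}$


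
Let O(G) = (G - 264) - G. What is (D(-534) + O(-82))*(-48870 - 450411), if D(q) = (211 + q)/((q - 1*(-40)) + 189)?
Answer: 40040838357/305 ≈ 1.3128e+8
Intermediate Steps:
O(G) = -264 (O(G) = (-264 + G) - G = -264)
D(q) = (211 + q)/(229 + q) (D(q) = (211 + q)/((q + 40) + 189) = (211 + q)/((40 + q) + 189) = (211 + q)/(229 + q))
(D(-534) + O(-82))*(-48870 - 450411) = ((211 - 534)/(229 - 534) - 264)*(-48870 - 450411) = (-323/(-305) - 264)*(-499281) = (-1/305*(-323) - 264)*(-499281) = (323/305 - 264)*(-499281) = -80197/305*(-499281) = 40040838357/305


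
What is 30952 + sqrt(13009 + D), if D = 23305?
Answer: 30952 + sqrt(36314) ≈ 31143.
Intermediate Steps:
30952 + sqrt(13009 + D) = 30952 + sqrt(13009 + 23305) = 30952 + sqrt(36314)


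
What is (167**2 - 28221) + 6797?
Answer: 6465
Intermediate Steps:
(167**2 - 28221) + 6797 = (27889 - 28221) + 6797 = -332 + 6797 = 6465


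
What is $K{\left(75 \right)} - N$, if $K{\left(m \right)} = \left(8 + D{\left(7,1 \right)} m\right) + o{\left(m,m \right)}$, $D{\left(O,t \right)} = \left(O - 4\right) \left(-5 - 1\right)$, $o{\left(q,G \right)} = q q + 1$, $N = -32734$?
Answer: $37018$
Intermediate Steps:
$o{\left(q,G \right)} = 1 + q^{2}$ ($o{\left(q,G \right)} = q^{2} + 1 = 1 + q^{2}$)
$D{\left(O,t \right)} = 24 - 6 O$ ($D{\left(O,t \right)} = \left(-4 + O\right) \left(-6\right) = 24 - 6 O$)
$K{\left(m \right)} = 9 + m^{2} - 18 m$ ($K{\left(m \right)} = \left(8 + \left(24 - 42\right) m\right) + \left(1 + m^{2}\right) = \left(8 - 18 m\right) + \left(1 + m^{2}\right) = 9 + m^{2} - 18 m$)
$K{\left(75 \right)} - N = \left(9 + 75^{2} - 1350\right) - -32734 = \left(9 + 5625 - 1350\right) + 32734 = 4284 + 32734 = 37018$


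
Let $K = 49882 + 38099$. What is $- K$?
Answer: $-87981$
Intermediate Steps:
$K = 87981$
$- K = \left(-1\right) 87981 = -87981$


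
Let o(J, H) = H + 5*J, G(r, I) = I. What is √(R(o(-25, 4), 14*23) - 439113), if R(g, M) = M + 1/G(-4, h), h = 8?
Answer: I*√7020654/4 ≈ 662.41*I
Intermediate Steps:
R(g, M) = ⅛ + M (R(g, M) = M + 1/8 = M + ⅛ = ⅛ + M)
√(R(o(-25, 4), 14*23) - 439113) = √((⅛ + 14*23) - 439113) = √((⅛ + 322) - 439113) = √(2577/8 - 439113) = √(-3510327/8) = I*√7020654/4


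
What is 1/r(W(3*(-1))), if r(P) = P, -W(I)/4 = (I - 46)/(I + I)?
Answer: -3/98 ≈ -0.030612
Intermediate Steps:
W(I) = -2*(-46 + I)/I (W(I) = -4*(I - 46)/(I + I) = -4*(-46 + I)/(2*I) = -4*(-46 + I)*1/(2*I) = -2*(-46 + I)/I)
1/r(W(3*(-1))) = 1/(-2 + 92/((3*(-1)))) = 1/(-2 + 92/(-3)) = 1/(-2 + 92*(-⅓)) = 1/(-2 - 92/3) = 1/(-98/3) = -3/98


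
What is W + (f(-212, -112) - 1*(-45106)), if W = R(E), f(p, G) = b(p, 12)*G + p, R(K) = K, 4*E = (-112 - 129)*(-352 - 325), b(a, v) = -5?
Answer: 344973/4 ≈ 86243.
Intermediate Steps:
E = 163157/4 (E = ((-112 - 129)*(-352 - 325))/4 = (-241*(-677))/4 = (¼)*163157 = 163157/4 ≈ 40789.)
f(p, G) = p - 5*G (f(p, G) = -5*G + p = p - 5*G)
W = 163157/4 ≈ 40789.
W + (f(-212, -112) - 1*(-45106)) = 163157/4 + ((-212 - 5*(-112)) - 1*(-45106)) = 163157/4 + ((-212 + 560) + 45106) = 163157/4 + (348 + 45106) = 163157/4 + 45454 = 344973/4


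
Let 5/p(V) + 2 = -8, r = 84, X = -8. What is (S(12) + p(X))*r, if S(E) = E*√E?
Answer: -42 + 2016*√3 ≈ 3449.8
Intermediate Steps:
p(V) = -½ (p(V) = 5/(-2 - 8) = 5/(-10) = 5*(-⅒) = -½)
S(E) = E^(3/2)
(S(12) + p(X))*r = (12^(3/2) - ½)*84 = (24*√3 - ½)*84 = (-½ + 24*√3)*84 = -42 + 2016*√3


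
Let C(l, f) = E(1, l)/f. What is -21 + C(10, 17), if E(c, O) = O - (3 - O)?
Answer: -20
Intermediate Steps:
E(c, O) = -3 + 2*O (E(c, O) = O + (-3 + O) = -3 + 2*O)
C(l, f) = (-3 + 2*l)/f
-21 + C(10, 17) = -21 + (-3 + 2*10)/17 = -21 + (-3 + 20)/17 = -21 + (1/17)*17 = -21 + 1 = -20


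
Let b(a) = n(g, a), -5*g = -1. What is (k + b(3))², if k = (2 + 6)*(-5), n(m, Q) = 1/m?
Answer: 1225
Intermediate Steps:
g = ⅕ (g = -⅕*(-1) = ⅕ ≈ 0.20000)
b(a) = 5 (b(a) = 1/(⅕) = 5)
k = -40 (k = 8*(-5) = -40)
(k + b(3))² = (-40 + 5)² = (-35)² = 1225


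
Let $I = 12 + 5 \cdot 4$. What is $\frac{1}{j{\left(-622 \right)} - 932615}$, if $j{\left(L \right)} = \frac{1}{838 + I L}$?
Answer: $- \frac{19066}{17781237591} \approx -1.0723 \cdot 10^{-6}$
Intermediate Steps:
$I = 32$ ($I = 12 + 20 = 32$)
$j{\left(L \right)} = \frac{1}{838 + 32 L}$
$\frac{1}{j{\left(-622 \right)} - 932615} = \frac{1}{\frac{1}{2 \left(419 + 16 \left(-622\right)\right)} - 932615} = \frac{1}{\frac{1}{2 \left(419 - 9952\right)} - 932615} = \frac{1}{\frac{1}{2 \left(-9533\right)} - 932615} = \frac{1}{\frac{1}{2} \left(- \frac{1}{9533}\right) - 932615} = \frac{1}{- \frac{1}{19066} - 932615} = \frac{1}{- \frac{17781237591}{19066}} = - \frac{19066}{17781237591}$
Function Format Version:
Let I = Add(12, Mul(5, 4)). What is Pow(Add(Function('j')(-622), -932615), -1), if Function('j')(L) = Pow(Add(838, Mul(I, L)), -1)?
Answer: Rational(-19066, 17781237591) ≈ -1.0723e-6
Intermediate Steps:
I = 32 (I = Add(12, 20) = 32)
Function('j')(L) = Pow(Add(838, Mul(32, L)), -1)
Pow(Add(Function('j')(-622), -932615), -1) = Pow(Add(Mul(Rational(1, 2), Pow(Add(419, Mul(16, -622)), -1)), -932615), -1) = Pow(Add(Mul(Rational(1, 2), Pow(Add(419, -9952), -1)), -932615), -1) = Pow(Add(Mul(Rational(1, 2), Pow(-9533, -1)), -932615), -1) = Pow(Add(Mul(Rational(1, 2), Rational(-1, 9533)), -932615), -1) = Pow(Add(Rational(-1, 19066), -932615), -1) = Pow(Rational(-17781237591, 19066), -1) = Rational(-19066, 17781237591)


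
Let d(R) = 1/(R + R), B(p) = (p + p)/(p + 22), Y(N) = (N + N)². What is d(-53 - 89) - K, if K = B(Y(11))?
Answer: -12519/6532 ≈ -1.9166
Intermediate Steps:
Y(N) = 4*N² (Y(N) = (2*N)² = 4*N²)
B(p) = 2*p/(22 + p) (B(p) = (2*p)/(22 + p) = 2*p/(22 + p))
K = 44/23 (K = 2*(4*11²)/(22 + 4*11²) = 2*(4*121)/(22 + 4*121) = 2*484/(22 + 484) = 2*484/506 = 2*484*(1/506) = 44/23 ≈ 1.9130)
d(R) = 1/(2*R)
d(-53 - 89) - K = 1/(2*(-53 - 89)) - 1*44/23 = (½)/(-142) - 44/23 = (½)*(-1/142) - 44/23 = -1/284 - 44/23 = -12519/6532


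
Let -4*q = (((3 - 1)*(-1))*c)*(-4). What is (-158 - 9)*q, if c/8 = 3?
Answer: 8016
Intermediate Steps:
c = 24 (c = 8*3 = 24)
q = -48 (q = -((3 - 1)*(-1))*24*(-4)/4 = -(2*(-1))*24*(-4)/4 = -(-2*24)*(-4)/4 = -(-12)*(-4) = -¼*192 = -48)
(-158 - 9)*q = (-158 - 9)*(-48) = -167*(-48) = 8016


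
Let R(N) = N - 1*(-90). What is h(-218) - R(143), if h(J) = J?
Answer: -451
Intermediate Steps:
R(N) = 90 + N (R(N) = N + 90 = 90 + N)
h(-218) - R(143) = -218 - (90 + 143) = -218 - 1*233 = -218 - 233 = -451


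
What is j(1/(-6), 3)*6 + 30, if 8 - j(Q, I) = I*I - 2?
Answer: 36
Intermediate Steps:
j(Q, I) = 10 - I**2 (j(Q, I) = 8 - (I*I - 2) = 8 - (I**2 - 2) = 8 - (-2 + I**2) = 8 + (2 - I**2) = 10 - I**2)
j(1/(-6), 3)*6 + 30 = (10 - 1*3**2)*6 + 30 = (10 - 1*9)*6 + 30 = (10 - 9)*6 + 30 = 1*6 + 30 = 6 + 30 = 36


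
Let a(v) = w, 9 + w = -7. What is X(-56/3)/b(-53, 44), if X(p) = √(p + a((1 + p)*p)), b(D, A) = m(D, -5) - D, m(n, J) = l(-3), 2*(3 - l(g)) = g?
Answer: 4*I*√78/345 ≈ 0.1024*I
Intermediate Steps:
l(g) = 3 - g/2
m(n, J) = 9/2 (m(n, J) = 3 - ½*(-3) = 3 + 3/2 = 9/2)
w = -16 (w = -9 - 7 = -16)
a(v) = -16
b(D, A) = 9/2 - D
X(p) = √(-16 + p) (X(p) = √(p - 16) = √(-16 + p))
X(-56/3)/b(-53, 44) = √(-16 - 56/3)/(9/2 - 1*(-53)) = √(-16 - 56*⅓)/(9/2 + 53) = √(-16 - 56/3)/(115/2) = √(-104/3)*(2/115) = (2*I*√78/3)*(2/115) = 4*I*√78/345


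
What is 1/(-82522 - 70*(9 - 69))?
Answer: -1/78322 ≈ -1.2768e-5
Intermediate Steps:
1/(-82522 - 70*(9 - 69)) = 1/(-82522 - 70*(-60)) = 1/(-82522 + 4200) = 1/(-78322) = -1/78322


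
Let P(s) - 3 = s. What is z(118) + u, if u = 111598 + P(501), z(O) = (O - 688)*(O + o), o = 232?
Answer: -87398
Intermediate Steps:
P(s) = 3 + s
z(O) = (-688 + O)*(232 + O) (z(O) = (O - 688)*(O + 232) = (-688 + O)*(232 + O))
u = 112102 (u = 111598 + (3 + 501) = 111598 + 504 = 112102)
z(118) + u = (-159616 + 118**2 - 456*118) + 112102 = (-159616 + 13924 - 53808) + 112102 = -199500 + 112102 = -87398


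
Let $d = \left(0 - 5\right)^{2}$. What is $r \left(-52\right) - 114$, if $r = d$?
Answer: $-1414$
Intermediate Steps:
$d = 25$ ($d = \left(-5\right)^{2} = 25$)
$r = 25$
$r \left(-52\right) - 114 = 25 \left(-52\right) - 114 = -1300 - 114 = -1414$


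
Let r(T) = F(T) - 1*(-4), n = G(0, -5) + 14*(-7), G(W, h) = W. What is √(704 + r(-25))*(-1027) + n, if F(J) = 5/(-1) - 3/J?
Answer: -98 - 1027*√17578/5 ≈ -27330.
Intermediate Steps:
F(J) = -5 - 3/J (F(J) = 5*(-1) - 3/J = -5 - 3/J)
n = -98 (n = 0 + 14*(-7) = 0 - 98 = -98)
r(T) = -1 - 3/T (r(T) = (-5 - 3/T) - 1*(-4) = (-5 - 3/T) + 4 = -1 - 3/T)
√(704 + r(-25))*(-1027) + n = √(704 + (-3 - 1*(-25))/(-25))*(-1027) - 98 = √(704 - (-3 + 25)/25)*(-1027) - 98 = √(704 - 1/25*22)*(-1027) - 98 = √(704 - 22/25)*(-1027) - 98 = √(17578/25)*(-1027) - 98 = (√17578/5)*(-1027) - 98 = -1027*√17578/5 - 98 = -98 - 1027*√17578/5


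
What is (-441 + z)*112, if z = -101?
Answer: -60704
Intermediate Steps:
(-441 + z)*112 = (-441 - 101)*112 = -542*112 = -60704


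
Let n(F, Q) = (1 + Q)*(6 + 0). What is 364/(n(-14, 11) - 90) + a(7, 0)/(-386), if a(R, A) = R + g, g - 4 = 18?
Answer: -70513/3474 ≈ -20.297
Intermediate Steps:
g = 22 (g = 4 + 18 = 22)
a(R, A) = 22 + R (a(R, A) = R + 22 = 22 + R)
n(F, Q) = 6 + 6*Q (n(F, Q) = (1 + Q)*6 = 6 + 6*Q)
364/(n(-14, 11) - 90) + a(7, 0)/(-386) = 364/((6 + 6*11) - 90) + (22 + 7)/(-386) = 364/((6 + 66) - 90) + 29*(-1/386) = 364/(72 - 90) - 29/386 = 364/(-18) - 29/386 = 364*(-1/18) - 29/386 = -182/9 - 29/386 = -70513/3474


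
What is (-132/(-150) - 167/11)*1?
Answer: -3933/275 ≈ -14.302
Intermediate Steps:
(-132/(-150) - 167/11)*1 = (-132*(-1/150) - 167*1/11)*1 = (22/25 - 167/11)*1 = -3933/275*1 = -3933/275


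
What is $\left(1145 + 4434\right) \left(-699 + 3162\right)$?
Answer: $13741077$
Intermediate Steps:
$\left(1145 + 4434\right) \left(-699 + 3162\right) = 5579 \cdot 2463 = 13741077$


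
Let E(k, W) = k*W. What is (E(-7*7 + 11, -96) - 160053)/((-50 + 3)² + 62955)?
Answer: -156405/65164 ≈ -2.4002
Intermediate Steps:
E(k, W) = W*k
(E(-7*7 + 11, -96) - 160053)/((-50 + 3)² + 62955) = (-96*(-7*7 + 11) - 160053)/((-50 + 3)² + 62955) = (-96*(-49 + 11) - 160053)/((-47)² + 62955) = (-96*(-38) - 160053)/(2209 + 62955) = (3648 - 160053)/65164 = -156405*1/65164 = -156405/65164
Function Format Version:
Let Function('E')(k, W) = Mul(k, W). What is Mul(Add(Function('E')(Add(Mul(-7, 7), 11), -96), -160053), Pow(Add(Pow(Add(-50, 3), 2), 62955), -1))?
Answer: Rational(-156405, 65164) ≈ -2.4002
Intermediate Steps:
Function('E')(k, W) = Mul(W, k)
Mul(Add(Function('E')(Add(Mul(-7, 7), 11), -96), -160053), Pow(Add(Pow(Add(-50, 3), 2), 62955), -1)) = Mul(Add(Mul(-96, Add(Mul(-7, 7), 11)), -160053), Pow(Add(Pow(Add(-50, 3), 2), 62955), -1)) = Mul(Add(Mul(-96, Add(-49, 11)), -160053), Pow(Add(Pow(-47, 2), 62955), -1)) = Mul(Add(Mul(-96, -38), -160053), Pow(Add(2209, 62955), -1)) = Mul(Add(3648, -160053), Pow(65164, -1)) = Mul(-156405, Rational(1, 65164)) = Rational(-156405, 65164)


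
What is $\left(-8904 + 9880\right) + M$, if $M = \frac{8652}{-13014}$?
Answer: $\frac{2115502}{2169} \approx 975.33$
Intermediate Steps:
$M = - \frac{1442}{2169}$ ($M = 8652 \left(- \frac{1}{13014}\right) = - \frac{1442}{2169} \approx -0.66482$)
$\left(-8904 + 9880\right) + M = \left(-8904 + 9880\right) - \frac{1442}{2169} = 976 - \frac{1442}{2169} = \frac{2115502}{2169}$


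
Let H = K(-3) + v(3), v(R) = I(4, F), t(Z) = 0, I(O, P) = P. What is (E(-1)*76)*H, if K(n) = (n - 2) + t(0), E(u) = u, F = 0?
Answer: 380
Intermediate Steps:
K(n) = -2 + n (K(n) = (n - 2) + 0 = (-2 + n) + 0 = -2 + n)
v(R) = 0
H = -5 (H = (-2 - 3) + 0 = -5 + 0 = -5)
(E(-1)*76)*H = -1*76*(-5) = -76*(-5) = 380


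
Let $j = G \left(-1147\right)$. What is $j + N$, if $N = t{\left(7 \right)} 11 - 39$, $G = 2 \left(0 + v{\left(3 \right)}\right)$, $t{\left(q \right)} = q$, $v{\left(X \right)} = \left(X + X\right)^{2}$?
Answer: $-82546$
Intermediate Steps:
$v{\left(X \right)} = 4 X^{2}$ ($v{\left(X \right)} = \left(2 X\right)^{2} = 4 X^{2}$)
$G = 72$ ($G = 2 \left(0 + 4 \cdot 3^{2}\right) = 2 \left(0 + 4 \cdot 9\right) = 2 \left(0 + 36\right) = 2 \cdot 36 = 72$)
$j = -82584$ ($j = 72 \left(-1147\right) = -82584$)
$N = 38$ ($N = 7 \cdot 11 - 39 = 77 - 39 = 38$)
$j + N = -82584 + 38 = -82546$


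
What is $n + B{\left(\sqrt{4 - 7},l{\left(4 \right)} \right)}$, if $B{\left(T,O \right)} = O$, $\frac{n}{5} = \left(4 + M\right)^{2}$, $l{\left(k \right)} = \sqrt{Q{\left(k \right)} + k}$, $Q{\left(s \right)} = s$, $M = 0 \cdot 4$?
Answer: $80 + 2 \sqrt{2} \approx 82.828$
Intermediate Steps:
$M = 0$
$l{\left(k \right)} = \sqrt{2} \sqrt{k}$ ($l{\left(k \right)} = \sqrt{k + k} = \sqrt{2 k} = \sqrt{2} \sqrt{k}$)
$n = 80$ ($n = 5 \left(4 + 0\right)^{2} = 5 \cdot 4^{2} = 5 \cdot 16 = 80$)
$n + B{\left(\sqrt{4 - 7},l{\left(4 \right)} \right)} = 80 + \sqrt{2} \sqrt{4} = 80 + \sqrt{2} \cdot 2 = 80 + 2 \sqrt{2}$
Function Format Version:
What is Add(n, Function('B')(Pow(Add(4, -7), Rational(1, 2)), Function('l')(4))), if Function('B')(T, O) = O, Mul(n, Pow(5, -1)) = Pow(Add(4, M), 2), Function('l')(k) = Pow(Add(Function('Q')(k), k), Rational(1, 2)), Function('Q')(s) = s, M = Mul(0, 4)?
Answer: Add(80, Mul(2, Pow(2, Rational(1, 2)))) ≈ 82.828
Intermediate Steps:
M = 0
Function('l')(k) = Mul(Pow(2, Rational(1, 2)), Pow(k, Rational(1, 2))) (Function('l')(k) = Pow(Add(k, k), Rational(1, 2)) = Pow(Mul(2, k), Rational(1, 2)) = Mul(Pow(2, Rational(1, 2)), Pow(k, Rational(1, 2))))
n = 80 (n = Mul(5, Pow(Add(4, 0), 2)) = Mul(5, Pow(4, 2)) = Mul(5, 16) = 80)
Add(n, Function('B')(Pow(Add(4, -7), Rational(1, 2)), Function('l')(4))) = Add(80, Mul(Pow(2, Rational(1, 2)), Pow(4, Rational(1, 2)))) = Add(80, Mul(Pow(2, Rational(1, 2)), 2)) = Add(80, Mul(2, Pow(2, Rational(1, 2))))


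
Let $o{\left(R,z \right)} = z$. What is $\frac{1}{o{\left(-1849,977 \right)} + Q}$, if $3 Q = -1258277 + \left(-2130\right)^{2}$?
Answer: $\frac{3}{3281554} \approx 9.142 \cdot 10^{-7}$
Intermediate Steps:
$Q = \frac{3278623}{3}$ ($Q = \frac{-1258277 + \left(-2130\right)^{2}}{3} = \frac{-1258277 + 4536900}{3} = \frac{1}{3} \cdot 3278623 = \frac{3278623}{3} \approx 1.0929 \cdot 10^{6}$)
$\frac{1}{o{\left(-1849,977 \right)} + Q} = \frac{1}{977 + \frac{3278623}{3}} = \frac{1}{\frac{3281554}{3}} = \frac{3}{3281554}$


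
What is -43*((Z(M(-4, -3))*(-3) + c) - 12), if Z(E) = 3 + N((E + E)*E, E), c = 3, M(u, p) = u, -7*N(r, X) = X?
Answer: 5934/7 ≈ 847.71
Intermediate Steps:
N(r, X) = -X/7
Z(E) = 3 - E/7
-43*((Z(M(-4, -3))*(-3) + c) - 12) = -43*(((3 - ⅐*(-4))*(-3) + 3) - 12) = -43*(((3 + 4/7)*(-3) + 3) - 12) = -43*(((25/7)*(-3) + 3) - 12) = -43*((-75/7 + 3) - 12) = -43*(-54/7 - 12) = -43*(-138/7) = 5934/7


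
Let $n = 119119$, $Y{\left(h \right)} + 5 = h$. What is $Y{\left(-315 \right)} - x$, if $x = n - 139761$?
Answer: $20322$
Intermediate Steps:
$Y{\left(h \right)} = -5 + h$
$x = -20642$ ($x = 119119 - 139761 = -20642$)
$Y{\left(-315 \right)} - x = \left(-5 - 315\right) - -20642 = -320 + 20642 = 20322$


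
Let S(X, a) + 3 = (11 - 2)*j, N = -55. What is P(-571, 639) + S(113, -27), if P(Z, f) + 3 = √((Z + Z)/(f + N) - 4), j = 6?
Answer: 48 + I*√126947/146 ≈ 48.0 + 2.4404*I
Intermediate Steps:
S(X, a) = 51 (S(X, a) = -3 + (11 - 2)*6 = -3 + 9*6 = -3 + 54 = 51)
P(Z, f) = -3 + √(-4 + 2*Z/(-55 + f)) (P(Z, f) = -3 + √((Z + Z)/(f - 55) - 4) = -3 + √((2*Z)/(-55 + f) - 4) = -3 + √(2*Z/(-55 + f) - 4) = -3 + √(-4 + 2*Z/(-55 + f)))
P(-571, 639) + S(113, -27) = (-3 + √2*√((110 - 571 - 2*639)/(-55 + 639))) + 51 = (-3 + √2*√((110 - 571 - 1278)/584)) + 51 = (-3 + √2*√((1/584)*(-1739))) + 51 = (-3 + √2*√(-1739/584)) + 51 = (-3 + √2*(I*√253894/292)) + 51 = (-3 + I*√126947/146) + 51 = 48 + I*√126947/146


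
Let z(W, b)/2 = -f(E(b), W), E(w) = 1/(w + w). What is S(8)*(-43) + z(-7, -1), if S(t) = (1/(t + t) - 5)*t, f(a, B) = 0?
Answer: 3397/2 ≈ 1698.5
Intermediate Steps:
E(w) = 1/(2*w)
z(W, b) = 0 (z(W, b) = 2*(-1*0) = 2*0 = 0)
S(t) = t*(-5 + 1/(2*t)) (S(t) = (1/(2*t) - 5)*t = (-5 + 1/(2*t))*t = t*(-5 + 1/(2*t)))
S(8)*(-43) + z(-7, -1) = (½ - 5*8)*(-43) + 0 = (½ - 40)*(-43) + 0 = -79/2*(-43) + 0 = 3397/2 + 0 = 3397/2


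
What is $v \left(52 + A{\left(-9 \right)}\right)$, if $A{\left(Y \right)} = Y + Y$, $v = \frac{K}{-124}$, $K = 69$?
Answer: $- \frac{1173}{62} \approx -18.919$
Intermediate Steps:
$v = - \frac{69}{124}$ ($v = \frac{69}{-124} = 69 \left(- \frac{1}{124}\right) = - \frac{69}{124} \approx -0.55645$)
$A{\left(Y \right)} = 2 Y$
$v \left(52 + A{\left(-9 \right)}\right) = - \frac{69 \left(52 + 2 \left(-9\right)\right)}{124} = - \frac{69 \left(52 - 18\right)}{124} = \left(- \frac{69}{124}\right) 34 = - \frac{1173}{62}$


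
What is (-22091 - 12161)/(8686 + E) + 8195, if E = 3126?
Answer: 24191272/2953 ≈ 8192.1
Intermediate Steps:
(-22091 - 12161)/(8686 + E) + 8195 = (-22091 - 12161)/(8686 + 3126) + 8195 = -34252/11812 + 8195 = -34252*1/11812 + 8195 = -8563/2953 + 8195 = 24191272/2953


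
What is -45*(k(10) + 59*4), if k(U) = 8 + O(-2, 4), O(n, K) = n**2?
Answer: -11160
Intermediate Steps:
k(U) = 12 (k(U) = 8 + (-2)**2 = 8 + 4 = 12)
-45*(k(10) + 59*4) = -45*(12 + 59*4) = -45*(12 + 236) = -45*248 = -11160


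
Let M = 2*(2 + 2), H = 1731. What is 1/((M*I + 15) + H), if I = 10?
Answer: 1/1826 ≈ 0.00054764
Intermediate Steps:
M = 8 (M = 2*4 = 8)
1/((M*I + 15) + H) = 1/((8*10 + 15) + 1731) = 1/((80 + 15) + 1731) = 1/(95 + 1731) = 1/1826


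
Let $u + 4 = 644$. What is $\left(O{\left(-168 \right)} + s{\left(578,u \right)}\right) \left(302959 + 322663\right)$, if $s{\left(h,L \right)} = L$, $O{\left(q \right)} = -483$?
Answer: $98222654$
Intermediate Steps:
$u = 640$ ($u = -4 + 644 = 640$)
$\left(O{\left(-168 \right)} + s{\left(578,u \right)}\right) \left(302959 + 322663\right) = \left(-483 + 640\right) \left(302959 + 322663\right) = 157 \cdot 625622 = 98222654$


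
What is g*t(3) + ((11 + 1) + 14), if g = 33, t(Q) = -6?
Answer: -172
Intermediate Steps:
g*t(3) + ((11 + 1) + 14) = 33*(-6) + ((11 + 1) + 14) = -198 + (12 + 14) = -198 + 26 = -172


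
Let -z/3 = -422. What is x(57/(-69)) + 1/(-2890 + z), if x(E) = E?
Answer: -30879/37352 ≈ -0.82670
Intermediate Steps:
z = 1266 (z = -3*(-422) = 1266)
x(57/(-69)) + 1/(-2890 + z) = 57/(-69) + 1/(-2890 + 1266) = 57*(-1/69) + 1/(-1624) = -19/23 - 1/1624 = -30879/37352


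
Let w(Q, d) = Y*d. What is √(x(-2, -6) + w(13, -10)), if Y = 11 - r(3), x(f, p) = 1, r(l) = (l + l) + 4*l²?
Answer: √311 ≈ 17.635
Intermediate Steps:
r(l) = 2*l + 4*l²
Y = -31 (Y = 11 - 2*3*(1 + 2*3) = 11 - 2*3*(1 + 6) = 11 - 2*3*7 = 11 - 1*42 = 11 - 42 = -31)
w(Q, d) = -31*d
√(x(-2, -6) + w(13, -10)) = √(1 - 31*(-10)) = √(1 + 310) = √311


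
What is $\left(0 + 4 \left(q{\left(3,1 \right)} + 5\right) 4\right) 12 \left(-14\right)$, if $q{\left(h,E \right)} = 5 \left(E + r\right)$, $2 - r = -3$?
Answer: $-94080$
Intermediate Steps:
$r = 5$ ($r = 2 - -3 = 2 + 3 = 5$)
$q{\left(h,E \right)} = 25 + 5 E$ ($q{\left(h,E \right)} = 5 \left(E + 5\right) = 5 \left(5 + E\right) = 25 + 5 E$)
$\left(0 + 4 \left(q{\left(3,1 \right)} + 5\right) 4\right) 12 \left(-14\right) = \left(0 + 4 \left(\left(25 + 5 \cdot 1\right) + 5\right) 4\right) 12 \left(-14\right) = \left(0 + 4 \left(\left(25 + 5\right) + 5\right) 4\right) 12 \left(-14\right) = \left(0 + 4 \left(30 + 5\right) 4\right) 12 \left(-14\right) = \left(0 + 4 \cdot 35 \cdot 4\right) 12 \left(-14\right) = \left(0 + 140 \cdot 4\right) 12 \left(-14\right) = \left(0 + 560\right) 12 \left(-14\right) = 560 \cdot 12 \left(-14\right) = 6720 \left(-14\right) = -94080$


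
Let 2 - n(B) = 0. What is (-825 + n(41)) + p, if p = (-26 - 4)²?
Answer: 77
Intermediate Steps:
n(B) = 2 (n(B) = 2 - 1*0 = 2 + 0 = 2)
p = 900 (p = (-30)² = 900)
(-825 + n(41)) + p = (-825 + 2) + 900 = -823 + 900 = 77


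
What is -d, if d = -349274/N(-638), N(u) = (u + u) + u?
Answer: -174637/957 ≈ -182.48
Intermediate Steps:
N(u) = 3*u (N(u) = 2*u + u = 3*u)
d = 174637/957 (d = -349274/(3*(-638)) = -349274/(-1914) = -349274*(-1/1914) = 174637/957 ≈ 182.48)
-d = -1*174637/957 = -174637/957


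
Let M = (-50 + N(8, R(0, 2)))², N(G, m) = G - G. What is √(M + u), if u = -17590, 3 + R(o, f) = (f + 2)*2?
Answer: I*√15090 ≈ 122.84*I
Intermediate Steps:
R(o, f) = 1 + 2*f (R(o, f) = -3 + (f + 2)*2 = -3 + (2 + f)*2 = -3 + (4 + 2*f) = 1 + 2*f)
N(G, m) = 0
M = 2500 (M = (-50 + 0)² = (-50)² = 2500)
√(M + u) = √(2500 - 17590) = √(-15090) = I*√15090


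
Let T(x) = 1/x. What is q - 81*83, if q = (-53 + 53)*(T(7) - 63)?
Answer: -6723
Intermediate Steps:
q = 0 (q = (-53 + 53)*(1/7 - 63) = 0*(⅐ - 63) = 0*(-440/7) = 0)
q - 81*83 = 0 - 81*83 = 0 - 6723 = -6723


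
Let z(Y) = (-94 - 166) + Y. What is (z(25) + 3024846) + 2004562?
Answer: 5029173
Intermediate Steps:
z(Y) = -260 + Y
(z(25) + 3024846) + 2004562 = ((-260 + 25) + 3024846) + 2004562 = (-235 + 3024846) + 2004562 = 3024611 + 2004562 = 5029173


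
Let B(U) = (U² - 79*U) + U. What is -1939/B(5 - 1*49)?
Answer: -1939/5368 ≈ -0.36121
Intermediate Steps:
B(U) = U² - 78*U
-1939/B(5 - 1*49) = -1939*1/((-78 + (5 - 1*49))*(5 - 1*49)) = -1939*1/((-78 + (5 - 49))*(5 - 49)) = -1939*(-1/(44*(-78 - 44))) = -1939/((-44*(-122))) = -1939/5368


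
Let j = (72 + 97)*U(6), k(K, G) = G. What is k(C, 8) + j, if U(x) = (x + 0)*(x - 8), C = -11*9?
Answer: -2020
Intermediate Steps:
C = -99
U(x) = x*(-8 + x)
j = -2028 (j = (72 + 97)*(6*(-8 + 6)) = 169*(6*(-2)) = 169*(-12) = -2028)
k(C, 8) + j = 8 - 2028 = -2020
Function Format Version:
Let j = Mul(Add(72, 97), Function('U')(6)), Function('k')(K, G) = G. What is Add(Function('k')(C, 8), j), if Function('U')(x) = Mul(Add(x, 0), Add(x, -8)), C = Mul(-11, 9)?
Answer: -2020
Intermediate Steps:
C = -99
Function('U')(x) = Mul(x, Add(-8, x))
j = -2028 (j = Mul(Add(72, 97), Mul(6, Add(-8, 6))) = Mul(169, Mul(6, -2)) = Mul(169, -12) = -2028)
Add(Function('k')(C, 8), j) = Add(8, -2028) = -2020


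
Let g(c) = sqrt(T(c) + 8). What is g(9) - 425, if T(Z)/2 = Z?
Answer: -425 + sqrt(26) ≈ -419.90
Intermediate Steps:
T(Z) = 2*Z
g(c) = sqrt(8 + 2*c) (g(c) = sqrt(2*c + 8) = sqrt(8 + 2*c))
g(9) - 425 = sqrt(8 + 2*9) - 425 = sqrt(8 + 18) - 425 = sqrt(26) - 425 = -425 + sqrt(26)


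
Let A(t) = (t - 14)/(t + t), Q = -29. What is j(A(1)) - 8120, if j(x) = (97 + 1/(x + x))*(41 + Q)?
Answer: -90440/13 ≈ -6956.9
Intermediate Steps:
A(t) = (-14 + t)/(2*t) (A(t) = (-14 + t)/((2*t)) = (-14 + t)*(1/(2*t)) = (-14 + t)/(2*t))
j(x) = 1164 + 6/x (j(x) = (97 + 1/(x + x))*(41 - 29) = (97 + 1/(2*x))*12 = 1164 + 6/x)
j(A(1)) - 8120 = (1164 + 6/(((1/2)*(-14 + 1)/1))) - 8120 = (1164 + 6/(((1/2)*1*(-13)))) - 8120 = (1164 + 6/(-13/2)) - 8120 = (1164 + 6*(-2/13)) - 8120 = (1164 - 12/13) - 8120 = 15120/13 - 8120 = -90440/13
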